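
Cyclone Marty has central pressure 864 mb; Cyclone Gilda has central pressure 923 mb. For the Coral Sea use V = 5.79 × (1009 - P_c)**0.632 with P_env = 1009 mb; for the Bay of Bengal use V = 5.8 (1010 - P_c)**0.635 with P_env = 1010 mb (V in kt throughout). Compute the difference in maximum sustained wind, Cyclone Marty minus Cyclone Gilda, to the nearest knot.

36 kt

Cyclone Marty: ΔP = 145; V ≈ 5.79 × 145^0.632 ≈ 134.48 kt.
Cyclone Gilda: ΔP = 87; V ≈ 5.8 × 87^0.635 ≈ 98.86 kt.
Difference ≈ 134.48 − 98.86 = 35.62 → 36 kt.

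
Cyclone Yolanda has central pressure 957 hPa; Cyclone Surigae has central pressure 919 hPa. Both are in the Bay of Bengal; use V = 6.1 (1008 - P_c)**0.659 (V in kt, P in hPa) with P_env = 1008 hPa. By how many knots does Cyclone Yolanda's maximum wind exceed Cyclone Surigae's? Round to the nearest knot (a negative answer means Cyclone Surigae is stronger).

-36 kt

Cyclone Yolanda: ΔP = 51; V ≈ 6.1 × 51^0.659 ≈ 81.40 kt.
Cyclone Surigae: ΔP = 89; V ≈ 6.1 × 89^0.659 ≈ 117.48 kt.
Difference ≈ 81.40 − 117.48 = -36.08 → -36 kt.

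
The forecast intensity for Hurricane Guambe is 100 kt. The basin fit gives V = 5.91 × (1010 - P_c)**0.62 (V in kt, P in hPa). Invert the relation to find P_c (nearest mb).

ΔP = (V / 5.91)^(1/0.62) = (100/5.91)^1.613.
100/5.91 = 16.920; 16.920^1.613 ≈ 95.79 mb.
P_c = 1010 − 95.79 = 914.21 ≈ 914 mb.

914 mb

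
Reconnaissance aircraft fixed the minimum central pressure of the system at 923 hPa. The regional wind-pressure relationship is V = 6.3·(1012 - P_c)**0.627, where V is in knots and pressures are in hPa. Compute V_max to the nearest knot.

105 kt

ΔP = 1012 − 923 = 89 hPa.
89^0.627 ≈ 16.683.
V ≈ 6.3 × 16.683 ≈ 105.1 kt.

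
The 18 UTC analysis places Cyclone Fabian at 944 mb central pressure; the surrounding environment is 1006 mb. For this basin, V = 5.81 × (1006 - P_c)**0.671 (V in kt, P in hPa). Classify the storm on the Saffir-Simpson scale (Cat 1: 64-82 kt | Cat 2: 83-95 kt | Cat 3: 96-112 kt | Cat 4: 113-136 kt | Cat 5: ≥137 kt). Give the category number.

2

ΔP = 1006 − 944 = 62 mb.
V ≈ 5.81 × 62^0.671 = 5.81 × 15.95 ≈ 93 kt.
93 kt falls in the Category 2 band.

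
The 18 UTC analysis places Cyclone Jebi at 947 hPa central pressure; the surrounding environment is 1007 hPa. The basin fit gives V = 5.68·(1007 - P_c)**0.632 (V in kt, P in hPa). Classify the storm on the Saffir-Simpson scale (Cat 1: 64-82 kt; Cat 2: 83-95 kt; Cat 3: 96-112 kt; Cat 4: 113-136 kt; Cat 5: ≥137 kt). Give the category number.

ΔP = 1007 − 947 = 60 hPa.
V ≈ 5.68 × 60^0.632 = 5.68 × 13.30 ≈ 76 kt.
76 kt falls in the Category 1 band.

1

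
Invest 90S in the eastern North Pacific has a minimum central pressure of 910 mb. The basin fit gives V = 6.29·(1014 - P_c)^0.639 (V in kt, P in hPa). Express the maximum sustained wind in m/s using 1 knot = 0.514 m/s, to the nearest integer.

63 m/s

ΔP = 1014 − 910 = 104 mb.
V ≈ 6.29 × 104^0.639 = 6.29 × 19.448 ≈ 122.331 kt.
122.331 × 0.514 ≈ 62.88 m/s → 63 m/s.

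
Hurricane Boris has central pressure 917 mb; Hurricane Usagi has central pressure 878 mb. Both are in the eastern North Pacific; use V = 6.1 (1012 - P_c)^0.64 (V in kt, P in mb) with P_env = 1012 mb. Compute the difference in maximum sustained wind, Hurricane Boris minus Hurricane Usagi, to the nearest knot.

Hurricane Boris: ΔP = 95; V ≈ 6.1 × 95^0.64 ≈ 112.48 kt.
Hurricane Usagi: ΔP = 134; V ≈ 6.1 × 134^0.64 ≈ 140.18 kt.
Difference ≈ 112.48 − 140.18 = -27.70 → -28 kt.

-28 kt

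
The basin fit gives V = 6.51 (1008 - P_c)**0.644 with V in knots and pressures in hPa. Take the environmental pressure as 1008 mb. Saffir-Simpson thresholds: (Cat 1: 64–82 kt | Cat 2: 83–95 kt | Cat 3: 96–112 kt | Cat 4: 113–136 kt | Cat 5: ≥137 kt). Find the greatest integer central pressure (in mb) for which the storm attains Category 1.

Category 1 begins at V = 64 kt.
Required ΔP = (64/6.51)^(1/0.644) = 9.831^1.553 ≈ 34.78 mb.
P_c ≤ 1008 − 34.78 = 973.22, so the highest integer P_c is 973 mb.

973 mb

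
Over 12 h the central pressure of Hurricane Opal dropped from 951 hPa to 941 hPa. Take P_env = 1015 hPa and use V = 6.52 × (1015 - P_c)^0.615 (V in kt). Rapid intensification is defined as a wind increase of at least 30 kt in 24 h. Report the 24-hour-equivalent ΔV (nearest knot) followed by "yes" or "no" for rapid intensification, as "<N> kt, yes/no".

V₁: ΔP = 64, V ≈ 6.52 × 64^0.615 ≈ 84.15 kt.
V₂: ΔP = 74, V ≈ 6.52 × 74^0.615 ≈ 92.01 kt.
ΔV over 12 h = 7.86 kt → 24 h equivalent = 7.86 × 24/12 ≈ 15.72 kt.
16 kt < 30 kt ⇒ not rapid intensification.

16 kt, no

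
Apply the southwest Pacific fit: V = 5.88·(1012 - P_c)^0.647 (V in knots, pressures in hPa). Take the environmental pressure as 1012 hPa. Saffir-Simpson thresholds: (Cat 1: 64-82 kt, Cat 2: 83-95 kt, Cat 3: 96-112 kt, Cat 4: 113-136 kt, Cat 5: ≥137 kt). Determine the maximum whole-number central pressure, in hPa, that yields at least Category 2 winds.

Category 2 begins at V = 83 kt.
Required ΔP = (83/5.88)^(1/0.647) = 14.116^1.546 ≈ 59.84 hPa.
P_c ≤ 1012 − 59.84 = 952.16, so the highest integer P_c is 952 hPa.

952 hPa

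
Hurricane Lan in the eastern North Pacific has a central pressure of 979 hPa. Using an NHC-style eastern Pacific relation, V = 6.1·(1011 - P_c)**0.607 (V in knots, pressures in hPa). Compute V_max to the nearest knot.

ΔP = 1011 − 979 = 32 hPa.
32^0.607 ≈ 8.196.
V ≈ 6.1 × 8.196 ≈ 50.0 kt.

50 kt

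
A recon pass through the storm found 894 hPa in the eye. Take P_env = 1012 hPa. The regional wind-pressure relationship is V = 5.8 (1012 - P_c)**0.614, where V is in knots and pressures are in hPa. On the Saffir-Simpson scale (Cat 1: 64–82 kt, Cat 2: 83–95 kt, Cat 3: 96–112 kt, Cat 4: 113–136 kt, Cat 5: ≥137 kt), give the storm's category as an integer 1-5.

ΔP = 1012 − 894 = 118 hPa.
V ≈ 5.8 × 118^0.614 = 5.8 × 18.71 ≈ 109 kt.
109 kt falls in the Category 3 band.

3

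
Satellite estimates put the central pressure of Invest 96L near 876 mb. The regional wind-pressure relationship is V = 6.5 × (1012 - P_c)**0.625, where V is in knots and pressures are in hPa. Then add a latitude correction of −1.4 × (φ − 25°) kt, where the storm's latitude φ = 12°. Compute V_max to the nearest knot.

ΔP = 1012 − 876 = 136 mb.
136^0.625 ≈ 21.551.
V ≈ 6.5 × 21.551 ≈ 140.1 kt.
Latitude correction: −1.4 × (12 − 25) = 18.2 kt.
Corrected V ≈ 158.3 kt → 158 kt.

158 kt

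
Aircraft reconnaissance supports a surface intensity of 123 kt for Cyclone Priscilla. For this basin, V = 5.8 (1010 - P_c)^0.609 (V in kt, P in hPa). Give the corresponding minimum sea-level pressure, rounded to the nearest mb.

859 mb

ΔP = (V / 5.8)^(1/0.609) = (123/5.8)^1.642.
123/5.8 = 21.207; 21.207^1.642 ≈ 150.70 mb.
P_c = 1010 − 150.70 = 859.30 ≈ 859 mb.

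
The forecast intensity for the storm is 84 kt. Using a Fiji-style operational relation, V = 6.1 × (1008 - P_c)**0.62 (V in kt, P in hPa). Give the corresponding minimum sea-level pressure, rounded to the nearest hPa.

939 hPa

ΔP = (V / 6.1)^(1/0.62) = (84/6.1)^1.613.
84/6.1 = 13.770; 13.770^1.613 ≈ 68.71 hPa.
P_c = 1008 − 68.71 = 939.29 ≈ 939 hPa.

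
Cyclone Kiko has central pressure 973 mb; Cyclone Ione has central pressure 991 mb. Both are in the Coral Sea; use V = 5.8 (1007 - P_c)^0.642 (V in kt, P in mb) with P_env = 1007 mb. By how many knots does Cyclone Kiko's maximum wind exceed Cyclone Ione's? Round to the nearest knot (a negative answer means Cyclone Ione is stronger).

Cyclone Kiko: ΔP = 34; V ≈ 5.8 × 34^0.642 ≈ 55.80 kt.
Cyclone Ione: ΔP = 16; V ≈ 5.8 × 16^0.642 ≈ 34.39 kt.
Difference ≈ 55.80 − 34.39 = 21.41 → 21 kt.

21 kt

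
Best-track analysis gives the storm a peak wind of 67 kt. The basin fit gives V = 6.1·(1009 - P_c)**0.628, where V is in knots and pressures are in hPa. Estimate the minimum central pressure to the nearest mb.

ΔP = (V / 6.1)^(1/0.628) = (67/6.1)^1.592.
67/6.1 = 10.984; 10.984^1.592 ≈ 45.42 mb.
P_c = 1009 − 45.42 = 963.58 ≈ 964 mb.

964 mb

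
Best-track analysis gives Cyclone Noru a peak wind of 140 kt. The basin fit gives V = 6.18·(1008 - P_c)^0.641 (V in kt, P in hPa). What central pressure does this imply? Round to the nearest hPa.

ΔP = (V / 6.18)^(1/0.641) = (140/6.18)^1.560.
140/6.18 = 22.654; 22.654^1.560 ≈ 130.05 hPa.
P_c = 1008 − 130.05 = 877.95 ≈ 878 hPa.

878 hPa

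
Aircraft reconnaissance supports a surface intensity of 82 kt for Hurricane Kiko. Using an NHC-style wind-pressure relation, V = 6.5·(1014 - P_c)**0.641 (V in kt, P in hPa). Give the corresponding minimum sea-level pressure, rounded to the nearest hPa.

962 hPa

ΔP = (V / 6.5)^(1/0.641) = (82/6.5)^1.560.
82/6.5 = 12.615; 12.615^1.560 ≈ 52.18 hPa.
P_c = 1014 − 52.18 = 961.82 ≈ 962 hPa.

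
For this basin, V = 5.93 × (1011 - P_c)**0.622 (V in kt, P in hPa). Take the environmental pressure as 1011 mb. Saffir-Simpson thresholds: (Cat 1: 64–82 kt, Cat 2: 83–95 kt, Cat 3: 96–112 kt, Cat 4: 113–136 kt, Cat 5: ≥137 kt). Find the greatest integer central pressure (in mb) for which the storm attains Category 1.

965 mb

Category 1 begins at V = 64 kt.
Required ΔP = (64/5.93)^(1/0.622) = 10.793^1.608 ≈ 45.81 mb.
P_c ≤ 1011 − 45.81 = 965.19, so the highest integer P_c is 965 mb.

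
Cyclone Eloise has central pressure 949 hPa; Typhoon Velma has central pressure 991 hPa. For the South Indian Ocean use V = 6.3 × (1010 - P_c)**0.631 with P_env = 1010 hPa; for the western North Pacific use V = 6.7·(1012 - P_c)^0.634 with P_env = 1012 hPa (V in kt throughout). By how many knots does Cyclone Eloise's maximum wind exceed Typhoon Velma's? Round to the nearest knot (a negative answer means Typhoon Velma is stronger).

Cyclone Eloise: ΔP = 61; V ≈ 6.3 × 61^0.631 ≈ 84.31 kt.
Typhoon Velma: ΔP = 21; V ≈ 6.7 × 21^0.634 ≈ 46.17 kt.
Difference ≈ 84.31 − 46.17 = 38.14 → 38 kt.

38 kt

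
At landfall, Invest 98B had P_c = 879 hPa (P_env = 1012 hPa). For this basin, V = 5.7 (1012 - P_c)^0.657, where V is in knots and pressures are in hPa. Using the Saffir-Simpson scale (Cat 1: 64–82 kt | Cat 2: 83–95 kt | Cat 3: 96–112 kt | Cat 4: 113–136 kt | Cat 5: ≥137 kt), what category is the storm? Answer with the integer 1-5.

ΔP = 1012 − 879 = 133 hPa.
V ≈ 5.7 × 133^0.657 = 5.7 × 24.85 ≈ 142 kt.
142 kt falls in the Category 5 band.

5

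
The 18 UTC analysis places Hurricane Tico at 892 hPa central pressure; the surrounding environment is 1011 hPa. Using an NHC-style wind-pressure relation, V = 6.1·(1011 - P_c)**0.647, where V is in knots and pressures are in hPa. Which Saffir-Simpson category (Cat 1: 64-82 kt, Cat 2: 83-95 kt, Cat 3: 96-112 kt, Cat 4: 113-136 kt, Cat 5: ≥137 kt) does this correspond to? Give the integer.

ΔP = 1011 − 892 = 119 hPa.
V ≈ 6.1 × 119^0.647 = 6.1 × 22.02 ≈ 134 kt.
134 kt falls in the Category 4 band.

4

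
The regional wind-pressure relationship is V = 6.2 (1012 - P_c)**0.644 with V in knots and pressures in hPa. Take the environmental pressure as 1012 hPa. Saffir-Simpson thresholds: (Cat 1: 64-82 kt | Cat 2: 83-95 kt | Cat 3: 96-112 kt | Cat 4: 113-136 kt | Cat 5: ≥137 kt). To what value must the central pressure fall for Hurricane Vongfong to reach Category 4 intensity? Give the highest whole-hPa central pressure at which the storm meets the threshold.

Category 4 begins at V = 113 kt.
Required ΔP = (113/6.2)^(1/0.644) = 18.226^1.553 ≈ 90.70 hPa.
P_c ≤ 1012 − 90.70 = 921.30, so the highest integer P_c is 921 hPa.

921 hPa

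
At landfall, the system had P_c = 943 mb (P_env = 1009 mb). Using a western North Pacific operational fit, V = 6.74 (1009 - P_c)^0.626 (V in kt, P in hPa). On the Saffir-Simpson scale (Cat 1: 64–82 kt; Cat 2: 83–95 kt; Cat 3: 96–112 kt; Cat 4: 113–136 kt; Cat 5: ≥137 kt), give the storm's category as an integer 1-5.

ΔP = 1009 − 943 = 66 mb.
V ≈ 6.74 × 66^0.626 = 6.74 × 13.77 ≈ 93 kt.
93 kt falls in the Category 2 band.

2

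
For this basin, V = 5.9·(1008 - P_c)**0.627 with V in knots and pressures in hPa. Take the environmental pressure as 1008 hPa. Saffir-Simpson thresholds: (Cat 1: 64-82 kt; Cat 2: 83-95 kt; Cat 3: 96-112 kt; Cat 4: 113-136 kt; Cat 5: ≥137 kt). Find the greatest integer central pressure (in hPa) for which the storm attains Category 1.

Category 1 begins at V = 64 kt.
Required ΔP = (64/5.9)^(1/0.627) = 10.847^1.595 ≈ 44.80 hPa.
P_c ≤ 1008 − 44.80 = 963.20, so the highest integer P_c is 963 hPa.

963 hPa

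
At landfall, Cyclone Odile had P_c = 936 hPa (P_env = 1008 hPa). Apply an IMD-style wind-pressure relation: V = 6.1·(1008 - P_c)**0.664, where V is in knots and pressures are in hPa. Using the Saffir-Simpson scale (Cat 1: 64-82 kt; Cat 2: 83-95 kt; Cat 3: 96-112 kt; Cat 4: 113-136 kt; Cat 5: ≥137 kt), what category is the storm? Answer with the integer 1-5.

ΔP = 1008 − 936 = 72 hPa.
V ≈ 6.1 × 72^0.664 = 6.1 × 17.11 ≈ 104 kt.
104 kt falls in the Category 3 band.

3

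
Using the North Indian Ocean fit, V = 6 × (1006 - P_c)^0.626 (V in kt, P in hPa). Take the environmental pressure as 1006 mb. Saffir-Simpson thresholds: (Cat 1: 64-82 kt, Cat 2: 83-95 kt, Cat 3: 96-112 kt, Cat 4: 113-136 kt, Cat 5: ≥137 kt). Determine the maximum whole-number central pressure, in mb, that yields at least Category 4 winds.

Category 4 begins at V = 113 kt.
Required ΔP = (113/6)^(1/0.626) = 18.833^1.597 ≈ 108.80 mb.
P_c ≤ 1006 − 108.80 = 897.20, so the highest integer P_c is 897 mb.

897 mb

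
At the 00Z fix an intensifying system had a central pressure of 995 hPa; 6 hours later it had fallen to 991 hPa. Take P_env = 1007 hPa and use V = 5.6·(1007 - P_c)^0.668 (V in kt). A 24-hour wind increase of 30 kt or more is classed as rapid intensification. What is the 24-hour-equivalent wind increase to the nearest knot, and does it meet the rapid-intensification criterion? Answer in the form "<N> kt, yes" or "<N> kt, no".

V₁: ΔP = 12, V ≈ 5.6 × 12^0.668 ≈ 29.45 kt.
V₂: ΔP = 16, V ≈ 5.6 × 16^0.668 ≈ 35.69 kt.
ΔV over 6 h = 6.24 kt → 24 h equivalent = 6.24 × 24/6 ≈ 24.96 kt.
25 kt < 30 kt ⇒ not rapid intensification.

25 kt, no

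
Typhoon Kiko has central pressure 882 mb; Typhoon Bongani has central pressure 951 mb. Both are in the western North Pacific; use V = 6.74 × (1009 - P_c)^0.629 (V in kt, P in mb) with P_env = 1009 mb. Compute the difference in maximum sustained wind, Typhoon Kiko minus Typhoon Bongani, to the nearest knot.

Typhoon Kiko: ΔP = 127; V ≈ 6.74 × 127^0.629 ≈ 141.89 kt.
Typhoon Bongani: ΔP = 58; V ≈ 6.74 × 58^0.629 ≈ 86.67 kt.
Difference ≈ 141.89 − 86.67 = 55.22 → 55 kt.

55 kt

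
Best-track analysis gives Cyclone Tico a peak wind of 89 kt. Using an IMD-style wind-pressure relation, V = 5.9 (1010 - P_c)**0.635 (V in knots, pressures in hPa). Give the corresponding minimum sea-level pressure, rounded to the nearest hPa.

938 hPa

ΔP = (V / 5.9)^(1/0.635) = (89/5.9)^1.575.
89/5.9 = 15.085; 15.085^1.575 ≈ 71.77 hPa.
P_c = 1010 − 71.77 = 938.23 ≈ 938 hPa.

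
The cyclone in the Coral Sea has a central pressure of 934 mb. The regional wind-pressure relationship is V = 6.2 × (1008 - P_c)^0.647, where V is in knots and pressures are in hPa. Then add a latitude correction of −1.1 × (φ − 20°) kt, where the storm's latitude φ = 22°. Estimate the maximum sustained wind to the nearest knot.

ΔP = 1008 − 934 = 74 mb.
74^0.647 ≈ 16.195.
V ≈ 6.2 × 16.195 ≈ 100.4 kt.
Latitude correction: −1.1 × (22 − 20) = -2.2 kt.
Corrected V ≈ 98.2 kt → 98 kt.

98 kt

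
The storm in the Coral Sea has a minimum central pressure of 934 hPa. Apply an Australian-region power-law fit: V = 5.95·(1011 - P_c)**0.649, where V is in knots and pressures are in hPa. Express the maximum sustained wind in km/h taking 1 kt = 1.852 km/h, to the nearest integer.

ΔP = 1011 − 934 = 77 hPa.
V ≈ 5.95 × 77^0.649 = 5.95 × 16.762 ≈ 99.735 kt.
99.735 × 1.852 ≈ 184.71 km/h → 185 km/h.

185 km/h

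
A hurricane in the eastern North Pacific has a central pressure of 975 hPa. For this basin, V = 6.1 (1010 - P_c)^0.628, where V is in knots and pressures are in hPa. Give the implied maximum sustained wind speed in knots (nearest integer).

ΔP = 1010 − 975 = 35 hPa.
35^0.628 ≈ 9.326.
V ≈ 6.1 × 9.326 ≈ 56.9 kt.

57 kt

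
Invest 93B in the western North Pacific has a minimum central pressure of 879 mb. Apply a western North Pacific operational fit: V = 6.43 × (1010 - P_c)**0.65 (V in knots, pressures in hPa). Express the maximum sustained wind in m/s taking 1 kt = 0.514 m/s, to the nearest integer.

79 m/s

ΔP = 1010 − 879 = 131 mb.
V ≈ 6.43 × 131^0.65 = 6.43 × 23.781 ≈ 152.911 kt.
152.911 × 0.514 ≈ 78.60 m/s → 79 m/s.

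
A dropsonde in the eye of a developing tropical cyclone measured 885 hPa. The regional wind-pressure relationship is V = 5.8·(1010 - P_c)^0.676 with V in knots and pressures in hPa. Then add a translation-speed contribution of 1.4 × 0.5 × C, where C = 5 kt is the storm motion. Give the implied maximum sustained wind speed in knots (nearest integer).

155 kt

ΔP = 1010 − 885 = 125 hPa.
125^0.676 ≈ 26.152.
V ≈ 5.8 × 26.152 ≈ 151.7 kt.
Translation term: 1.4 × 0.5 × 5 = 3.5 kt.
Corrected V ≈ 155.2 kt → 155 kt.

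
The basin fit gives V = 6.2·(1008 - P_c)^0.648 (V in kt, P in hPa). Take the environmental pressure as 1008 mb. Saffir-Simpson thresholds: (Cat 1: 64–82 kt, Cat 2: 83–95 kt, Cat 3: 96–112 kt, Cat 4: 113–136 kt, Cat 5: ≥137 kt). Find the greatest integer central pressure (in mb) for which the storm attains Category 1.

Category 1 begins at V = 64 kt.
Required ΔP = (64/6.2)^(1/0.648) = 10.323^1.543 ≈ 36.68 mb.
P_c ≤ 1008 − 36.68 = 971.32, so the highest integer P_c is 971 mb.

971 mb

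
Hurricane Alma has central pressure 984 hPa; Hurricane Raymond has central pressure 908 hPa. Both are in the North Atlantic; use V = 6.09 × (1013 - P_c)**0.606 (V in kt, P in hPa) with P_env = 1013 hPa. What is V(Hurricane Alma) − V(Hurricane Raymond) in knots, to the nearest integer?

Hurricane Alma: ΔP = 29; V ≈ 6.09 × 29^0.606 ≈ 46.86 kt.
Hurricane Raymond: ΔP = 105; V ≈ 6.09 × 105^0.606 ≈ 102.20 kt.
Difference ≈ 46.86 − 102.20 = -55.34 → -55 kt.

-55 kt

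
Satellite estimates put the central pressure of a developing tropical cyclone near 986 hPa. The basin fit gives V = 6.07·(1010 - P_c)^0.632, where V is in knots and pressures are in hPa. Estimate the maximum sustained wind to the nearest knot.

45 kt

ΔP = 1010 − 986 = 24 hPa.
24^0.632 ≈ 7.452.
V ≈ 6.07 × 7.452 ≈ 45.2 kt.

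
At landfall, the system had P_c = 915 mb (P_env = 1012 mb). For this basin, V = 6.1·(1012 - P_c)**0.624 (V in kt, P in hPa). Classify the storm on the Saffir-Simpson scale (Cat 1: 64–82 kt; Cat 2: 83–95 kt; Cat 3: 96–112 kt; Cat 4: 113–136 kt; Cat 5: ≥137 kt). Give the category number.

ΔP = 1012 − 915 = 97 mb.
V ≈ 6.1 × 97^0.624 = 6.1 × 17.37 ≈ 106 kt.
106 kt falls in the Category 3 band.

3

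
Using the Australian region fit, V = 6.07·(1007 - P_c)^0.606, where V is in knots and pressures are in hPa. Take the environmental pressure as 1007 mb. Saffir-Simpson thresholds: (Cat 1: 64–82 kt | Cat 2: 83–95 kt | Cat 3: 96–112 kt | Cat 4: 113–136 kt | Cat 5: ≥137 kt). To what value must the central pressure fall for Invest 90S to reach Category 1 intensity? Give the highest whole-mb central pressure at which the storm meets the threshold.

958 mb

Category 1 begins at V = 64 kt.
Required ΔP = (64/6.07)^(1/0.606) = 10.544^1.650 ≈ 48.76 mb.
P_c ≤ 1007 − 48.76 = 958.24, so the highest integer P_c is 958 mb.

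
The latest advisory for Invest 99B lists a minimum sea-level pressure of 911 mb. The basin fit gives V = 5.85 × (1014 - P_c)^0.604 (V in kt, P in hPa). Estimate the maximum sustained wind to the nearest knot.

ΔP = 1014 − 911 = 103 mb.
103^0.604 ≈ 16.434.
V ≈ 5.85 × 16.434 ≈ 96.1 kt.

96 kt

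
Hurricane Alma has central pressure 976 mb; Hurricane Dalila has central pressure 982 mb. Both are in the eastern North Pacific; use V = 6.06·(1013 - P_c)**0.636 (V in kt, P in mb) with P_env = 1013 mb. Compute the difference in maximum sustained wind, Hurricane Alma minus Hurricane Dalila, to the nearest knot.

Hurricane Alma: ΔP = 37; V ≈ 6.06 × 37^0.636 ≈ 60.24 kt.
Hurricane Dalila: ΔP = 31; V ≈ 6.06 × 31^0.636 ≈ 53.82 kt.
Difference ≈ 60.24 − 53.82 = 6.42 → 6 kt.

6 kt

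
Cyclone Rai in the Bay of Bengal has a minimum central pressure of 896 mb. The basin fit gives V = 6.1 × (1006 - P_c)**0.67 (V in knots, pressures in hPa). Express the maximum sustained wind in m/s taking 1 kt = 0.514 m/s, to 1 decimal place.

73.1 m/s

ΔP = 1006 − 896 = 110 mb.
V ≈ 6.1 × 110^0.67 = 6.1 × 23.320 ≈ 142.253 kt.
142.253 × 0.514 ≈ 73.12 m/s → 73.1 m/s.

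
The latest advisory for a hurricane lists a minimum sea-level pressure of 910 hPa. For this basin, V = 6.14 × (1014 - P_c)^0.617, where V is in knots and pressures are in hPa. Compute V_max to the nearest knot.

ΔP = 1014 − 910 = 104 hPa.
104^0.617 ≈ 17.559.
V ≈ 6.14 × 17.559 ≈ 107.8 kt.

108 kt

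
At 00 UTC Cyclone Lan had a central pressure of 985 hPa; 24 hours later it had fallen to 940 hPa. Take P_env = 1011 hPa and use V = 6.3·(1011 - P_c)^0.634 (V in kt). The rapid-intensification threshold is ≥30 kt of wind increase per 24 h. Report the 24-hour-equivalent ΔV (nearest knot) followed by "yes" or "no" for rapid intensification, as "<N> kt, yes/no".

44 kt, yes

V₁: ΔP = 26, V ≈ 6.3 × 26^0.634 ≈ 49.71 kt.
V₂: ΔP = 71, V ≈ 6.3 × 71^0.634 ≈ 93.98 kt.
ΔV over 24 h = 44.27 kt → 24 h equivalent = 44.27 × 24/24 ≈ 44.27 kt.
44 kt ≥ 30 kt ⇒ rapid intensification.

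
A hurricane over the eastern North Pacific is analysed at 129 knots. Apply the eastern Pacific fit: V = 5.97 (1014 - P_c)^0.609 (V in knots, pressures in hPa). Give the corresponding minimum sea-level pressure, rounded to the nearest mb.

ΔP = (V / 5.97)^(1/0.609) = (129/5.97)^1.642.
129/5.97 = 21.608; 21.608^1.642 ≈ 155.41 mb.
P_c = 1014 − 155.41 = 858.59 ≈ 859 mb.

859 mb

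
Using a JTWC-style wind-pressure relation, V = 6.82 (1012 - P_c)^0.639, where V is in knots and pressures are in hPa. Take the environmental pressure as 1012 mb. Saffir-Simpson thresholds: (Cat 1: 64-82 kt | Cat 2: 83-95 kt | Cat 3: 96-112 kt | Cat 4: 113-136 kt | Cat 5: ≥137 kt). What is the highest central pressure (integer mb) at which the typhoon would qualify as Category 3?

Category 3 begins at V = 96 kt.
Required ΔP = (96/6.82)^(1/0.639) = 14.076^1.565 ≈ 62.71 mb.
P_c ≤ 1012 − 62.71 = 949.29, so the highest integer P_c is 949 mb.

949 mb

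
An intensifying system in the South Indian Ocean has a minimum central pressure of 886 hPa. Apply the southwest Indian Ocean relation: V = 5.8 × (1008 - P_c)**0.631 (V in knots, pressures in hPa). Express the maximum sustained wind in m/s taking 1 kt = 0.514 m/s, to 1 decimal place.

ΔP = 1008 − 886 = 122 hPa.
V ≈ 5.8 × 122^0.631 = 5.8 × 20.725 ≈ 120.205 kt.
120.205 × 0.514 ≈ 61.79 m/s → 61.8 m/s.

61.8 m/s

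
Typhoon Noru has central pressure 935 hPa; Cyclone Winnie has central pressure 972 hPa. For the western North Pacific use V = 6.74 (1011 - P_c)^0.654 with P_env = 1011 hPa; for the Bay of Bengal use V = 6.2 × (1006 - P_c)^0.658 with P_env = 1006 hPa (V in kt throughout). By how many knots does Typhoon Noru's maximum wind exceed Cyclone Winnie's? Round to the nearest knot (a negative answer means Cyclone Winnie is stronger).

51 kt

Typhoon Noru: ΔP = 76; V ≈ 6.74 × 76^0.654 ≈ 114.48 kt.
Cyclone Winnie: ΔP = 34; V ≈ 6.2 × 34^0.658 ≈ 63.11 kt.
Difference ≈ 114.48 − 63.11 = 51.37 → 51 kt.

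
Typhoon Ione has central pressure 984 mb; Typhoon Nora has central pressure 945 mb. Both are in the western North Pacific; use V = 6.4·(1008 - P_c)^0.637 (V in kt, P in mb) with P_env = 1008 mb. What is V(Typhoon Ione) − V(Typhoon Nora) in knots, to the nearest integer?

Typhoon Ione: ΔP = 24; V ≈ 6.4 × 24^0.637 ≈ 48.46 kt.
Typhoon Nora: ΔP = 63; V ≈ 6.4 × 63^0.637 ≈ 89.61 kt.
Difference ≈ 48.46 − 89.61 = -41.15 → -41 kt.

-41 kt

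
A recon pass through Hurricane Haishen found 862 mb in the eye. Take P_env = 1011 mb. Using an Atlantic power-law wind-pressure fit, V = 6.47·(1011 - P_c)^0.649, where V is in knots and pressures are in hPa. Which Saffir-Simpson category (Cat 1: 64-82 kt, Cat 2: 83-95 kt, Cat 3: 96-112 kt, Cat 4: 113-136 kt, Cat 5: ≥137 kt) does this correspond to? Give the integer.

ΔP = 1011 − 862 = 149 mb.
V ≈ 6.47 × 149^0.649 = 6.47 × 25.73 ≈ 166 kt.
166 kt falls in the Category 5 band.

5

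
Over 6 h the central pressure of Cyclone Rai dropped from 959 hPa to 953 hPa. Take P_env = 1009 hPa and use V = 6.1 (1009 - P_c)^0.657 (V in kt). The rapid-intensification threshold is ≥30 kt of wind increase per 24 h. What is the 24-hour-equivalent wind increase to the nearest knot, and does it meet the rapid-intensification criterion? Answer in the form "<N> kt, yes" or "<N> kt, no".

25 kt, no

V₁: ΔP = 50, V ≈ 6.1 × 50^0.657 ≈ 79.72 kt.
V₂: ΔP = 56, V ≈ 6.1 × 56^0.657 ≈ 85.88 kt.
ΔV over 6 h = 6.16 kt → 24 h equivalent = 6.16 × 24/6 ≈ 24.64 kt.
25 kt < 30 kt ⇒ not rapid intensification.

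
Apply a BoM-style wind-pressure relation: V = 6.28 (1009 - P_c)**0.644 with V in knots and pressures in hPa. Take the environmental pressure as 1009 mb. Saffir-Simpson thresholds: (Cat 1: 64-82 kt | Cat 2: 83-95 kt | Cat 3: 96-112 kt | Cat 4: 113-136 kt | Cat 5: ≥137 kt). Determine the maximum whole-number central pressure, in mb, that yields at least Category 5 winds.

889 mb

Category 5 begins at V = 137 kt.
Required ΔP = (137/6.28)^(1/0.644) = 21.815^1.553 ≈ 119.90 mb.
P_c ≤ 1009 − 119.90 = 889.10, so the highest integer P_c is 889 mb.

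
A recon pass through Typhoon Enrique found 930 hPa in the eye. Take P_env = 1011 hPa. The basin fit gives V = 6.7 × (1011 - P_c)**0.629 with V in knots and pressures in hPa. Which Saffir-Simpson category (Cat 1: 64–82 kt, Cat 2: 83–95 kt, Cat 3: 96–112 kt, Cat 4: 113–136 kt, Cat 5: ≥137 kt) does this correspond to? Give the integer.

ΔP = 1011 − 930 = 81 hPa.
V ≈ 6.7 × 81^0.629 = 6.7 × 15.86 ≈ 106 kt.
106 kt falls in the Category 3 band.

3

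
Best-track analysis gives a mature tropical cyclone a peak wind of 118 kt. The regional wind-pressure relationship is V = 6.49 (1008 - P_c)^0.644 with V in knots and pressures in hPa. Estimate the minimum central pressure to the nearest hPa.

918 hPa

ΔP = (V / 6.49)^(1/0.644) = (118/6.49)^1.553.
118/6.49 = 18.182; 18.182^1.553 ≈ 90.36 hPa.
P_c = 1008 − 90.36 = 917.64 ≈ 918 hPa.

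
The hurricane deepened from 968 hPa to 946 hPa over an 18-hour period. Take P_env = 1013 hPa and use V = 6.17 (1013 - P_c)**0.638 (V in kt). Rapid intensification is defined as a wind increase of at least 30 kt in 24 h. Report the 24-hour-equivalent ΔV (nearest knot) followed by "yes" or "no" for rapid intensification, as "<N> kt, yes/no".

V₁: ΔP = 45, V ≈ 6.17 × 45^0.638 ≈ 69.99 kt.
V₂: ΔP = 67, V ≈ 6.17 × 67^0.638 ≈ 90.22 kt.
ΔV over 18 h = 20.23 kt → 24 h equivalent = 20.23 × 24/18 ≈ 26.97 kt.
27 kt < 30 kt ⇒ not rapid intensification.

27 kt, no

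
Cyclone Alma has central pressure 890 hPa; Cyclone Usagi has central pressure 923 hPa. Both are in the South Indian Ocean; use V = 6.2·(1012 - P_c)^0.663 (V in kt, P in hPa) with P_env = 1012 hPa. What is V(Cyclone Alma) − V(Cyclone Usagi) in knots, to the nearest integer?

28 kt

Cyclone Alma: ΔP = 122; V ≈ 6.2 × 122^0.663 ≈ 149.85 kt.
Cyclone Usagi: ΔP = 89; V ≈ 6.2 × 89^0.663 ≈ 121.57 kt.
Difference ≈ 149.85 − 121.57 = 28.28 → 28 kt.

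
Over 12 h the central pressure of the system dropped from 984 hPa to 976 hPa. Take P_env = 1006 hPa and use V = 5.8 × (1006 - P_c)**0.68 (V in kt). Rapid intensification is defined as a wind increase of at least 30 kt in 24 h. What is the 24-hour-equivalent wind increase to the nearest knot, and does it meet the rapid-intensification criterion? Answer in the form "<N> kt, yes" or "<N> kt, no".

V₁: ΔP = 22, V ≈ 5.8 × 22^0.68 ≈ 47.45 kt.
V₂: ΔP = 30, V ≈ 5.8 × 30^0.68 ≈ 58.60 kt.
ΔV over 12 h = 11.15 kt → 24 h equivalent = 11.15 × 24/12 ≈ 22.30 kt.
22 kt < 30 kt ⇒ not rapid intensification.

22 kt, no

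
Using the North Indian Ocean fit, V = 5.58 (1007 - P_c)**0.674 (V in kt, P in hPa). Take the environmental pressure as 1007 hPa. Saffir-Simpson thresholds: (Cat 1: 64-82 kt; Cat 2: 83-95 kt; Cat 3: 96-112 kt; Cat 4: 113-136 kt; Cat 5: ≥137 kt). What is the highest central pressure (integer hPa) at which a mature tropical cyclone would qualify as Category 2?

952 hPa

Category 2 begins at V = 83 kt.
Required ΔP = (83/5.58)^(1/0.674) = 14.875^1.484 ≈ 54.89 hPa.
P_c ≤ 1007 − 54.89 = 952.11, so the highest integer P_c is 952 hPa.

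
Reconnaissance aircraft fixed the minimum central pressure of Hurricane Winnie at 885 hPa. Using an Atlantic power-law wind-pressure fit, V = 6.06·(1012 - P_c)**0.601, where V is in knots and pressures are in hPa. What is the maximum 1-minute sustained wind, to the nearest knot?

111 kt

ΔP = 1012 − 885 = 127 hPa.
127^0.601 ≈ 18.382.
V ≈ 6.06 × 18.382 ≈ 111.4 kt.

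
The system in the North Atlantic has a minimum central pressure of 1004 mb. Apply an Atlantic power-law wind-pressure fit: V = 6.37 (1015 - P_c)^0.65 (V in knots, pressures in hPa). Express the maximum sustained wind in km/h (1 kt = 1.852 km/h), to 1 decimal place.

56.1 km/h

ΔP = 1015 − 1004 = 11 mb.
V ≈ 6.37 × 11^0.65 = 6.37 × 4.752 ≈ 30.272 kt.
30.272 × 1.852 ≈ 56.06 km/h → 56.1 km/h.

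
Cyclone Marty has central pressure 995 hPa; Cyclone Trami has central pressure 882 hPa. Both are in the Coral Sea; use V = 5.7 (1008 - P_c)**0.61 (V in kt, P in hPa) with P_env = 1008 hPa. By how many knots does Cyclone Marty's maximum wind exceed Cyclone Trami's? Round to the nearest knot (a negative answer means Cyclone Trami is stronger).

-82 kt

Cyclone Marty: ΔP = 13; V ≈ 5.7 × 13^0.61 ≈ 27.25 kt.
Cyclone Trami: ΔP = 126; V ≈ 5.7 × 126^0.61 ≈ 108.92 kt.
Difference ≈ 27.25 − 108.92 = -81.67 → -82 kt.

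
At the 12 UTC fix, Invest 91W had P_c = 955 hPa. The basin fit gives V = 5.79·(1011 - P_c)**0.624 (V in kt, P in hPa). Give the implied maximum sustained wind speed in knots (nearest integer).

71 kt

ΔP = 1011 − 955 = 56 hPa.
56^0.624 ≈ 12.327.
V ≈ 5.79 × 12.327 ≈ 71.4 kt.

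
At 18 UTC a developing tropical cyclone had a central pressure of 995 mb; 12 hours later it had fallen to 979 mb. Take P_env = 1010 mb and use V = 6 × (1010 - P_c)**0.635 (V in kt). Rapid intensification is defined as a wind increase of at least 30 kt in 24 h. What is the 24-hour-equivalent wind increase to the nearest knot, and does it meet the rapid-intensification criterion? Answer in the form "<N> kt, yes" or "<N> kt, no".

39 kt, yes

V₁: ΔP = 15, V ≈ 6 × 15^0.635 ≈ 33.49 kt.
V₂: ΔP = 31, V ≈ 6 × 31^0.635 ≈ 53.11 kt.
ΔV over 12 h = 19.62 kt → 24 h equivalent = 19.62 × 24/12 ≈ 39.24 kt.
39 kt ≥ 30 kt ⇒ rapid intensification.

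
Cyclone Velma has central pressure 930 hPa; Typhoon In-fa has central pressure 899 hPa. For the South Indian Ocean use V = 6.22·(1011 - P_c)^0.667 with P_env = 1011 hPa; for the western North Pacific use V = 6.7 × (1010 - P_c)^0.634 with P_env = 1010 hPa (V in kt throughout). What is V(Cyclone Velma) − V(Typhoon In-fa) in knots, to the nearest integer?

Cyclone Velma: ΔP = 81; V ≈ 6.22 × 81^0.667 ≈ 116.61 kt.
Typhoon In-fa: ΔP = 111; V ≈ 6.7 × 111^0.634 ≈ 132.68 kt.
Difference ≈ 116.61 − 132.68 = -16.07 → -16 kt.

-16 kt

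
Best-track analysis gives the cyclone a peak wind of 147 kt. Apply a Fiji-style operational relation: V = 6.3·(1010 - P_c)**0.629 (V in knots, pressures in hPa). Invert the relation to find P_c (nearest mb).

ΔP = (V / 6.3)^(1/0.629) = (147/6.3)^1.590.
147/6.3 = 23.333; 23.333^1.590 ≈ 149.57 mb.
P_c = 1010 − 149.57 = 860.43 ≈ 860 mb.

860 mb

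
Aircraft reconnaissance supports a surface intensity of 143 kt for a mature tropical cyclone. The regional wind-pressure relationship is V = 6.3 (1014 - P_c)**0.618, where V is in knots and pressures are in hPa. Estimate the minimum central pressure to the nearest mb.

858 mb

ΔP = (V / 6.3)^(1/0.618) = (143/6.3)^1.618.
143/6.3 = 22.698; 22.698^1.618 ≈ 156.38 mb.
P_c = 1014 − 156.38 = 857.62 ≈ 858 mb.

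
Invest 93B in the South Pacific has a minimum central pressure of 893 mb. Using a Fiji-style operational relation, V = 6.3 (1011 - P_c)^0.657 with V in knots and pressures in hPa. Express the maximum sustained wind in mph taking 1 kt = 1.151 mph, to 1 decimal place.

166.6 mph

ΔP = 1011 − 893 = 118 mb.
V ≈ 6.3 × 118^0.657 = 6.3 × 22.973 ≈ 144.733 kt.
144.733 × 1.151 ≈ 166.59 mph → 166.6 mph.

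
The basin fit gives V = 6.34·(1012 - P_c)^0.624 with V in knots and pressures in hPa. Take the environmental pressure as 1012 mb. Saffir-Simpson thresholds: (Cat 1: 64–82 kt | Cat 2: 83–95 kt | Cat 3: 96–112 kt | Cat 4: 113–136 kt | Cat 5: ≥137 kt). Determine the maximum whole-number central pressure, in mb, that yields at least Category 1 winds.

Category 1 begins at V = 64 kt.
Required ΔP = (64/6.34)^(1/0.624) = 10.095^1.603 ≈ 40.66 mb.
P_c ≤ 1012 − 40.66 = 971.34, so the highest integer P_c is 971 mb.

971 mb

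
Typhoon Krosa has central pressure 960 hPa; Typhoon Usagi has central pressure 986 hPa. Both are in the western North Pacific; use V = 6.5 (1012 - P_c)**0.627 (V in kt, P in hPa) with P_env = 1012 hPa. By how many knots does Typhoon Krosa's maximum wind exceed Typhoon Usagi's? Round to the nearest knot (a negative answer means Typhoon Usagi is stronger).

Typhoon Krosa: ΔP = 52; V ≈ 6.5 × 52^0.627 ≈ 77.42 kt.
Typhoon Usagi: ΔP = 26; V ≈ 6.5 × 26^0.627 ≈ 50.13 kt.
Difference ≈ 77.42 − 50.13 = 27.29 → 27 kt.

27 kt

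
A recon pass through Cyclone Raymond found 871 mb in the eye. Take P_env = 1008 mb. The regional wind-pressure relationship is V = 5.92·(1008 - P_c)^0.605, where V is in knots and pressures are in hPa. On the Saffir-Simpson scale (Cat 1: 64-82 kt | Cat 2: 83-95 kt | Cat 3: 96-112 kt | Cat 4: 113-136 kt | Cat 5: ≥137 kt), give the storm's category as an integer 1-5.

ΔP = 1008 − 871 = 137 mb.
V ≈ 5.92 × 137^0.605 = 5.92 × 19.62 ≈ 116 kt.
116 kt falls in the Category 4 band.

4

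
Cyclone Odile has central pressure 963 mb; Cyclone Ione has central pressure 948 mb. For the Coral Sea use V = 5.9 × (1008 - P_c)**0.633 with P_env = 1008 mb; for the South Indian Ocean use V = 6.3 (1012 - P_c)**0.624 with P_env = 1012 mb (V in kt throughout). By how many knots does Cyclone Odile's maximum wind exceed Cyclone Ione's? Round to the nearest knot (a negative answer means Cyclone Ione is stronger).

-19 kt

Cyclone Odile: ΔP = 45; V ≈ 5.9 × 45^0.633 ≈ 65.67 kt.
Cyclone Ione: ΔP = 64; V ≈ 6.3 × 64^0.624 ≈ 84.41 kt.
Difference ≈ 65.67 − 84.41 = -18.74 → -19 kt.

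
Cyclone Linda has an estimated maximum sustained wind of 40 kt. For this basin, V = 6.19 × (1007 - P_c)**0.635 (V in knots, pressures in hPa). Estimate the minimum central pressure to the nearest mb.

ΔP = (V / 6.19)^(1/0.635) = (40/6.19)^1.575.
40/6.19 = 6.462; 6.462^1.575 ≈ 18.89 mb.
P_c = 1007 − 18.89 = 988.11 ≈ 988 mb.

988 mb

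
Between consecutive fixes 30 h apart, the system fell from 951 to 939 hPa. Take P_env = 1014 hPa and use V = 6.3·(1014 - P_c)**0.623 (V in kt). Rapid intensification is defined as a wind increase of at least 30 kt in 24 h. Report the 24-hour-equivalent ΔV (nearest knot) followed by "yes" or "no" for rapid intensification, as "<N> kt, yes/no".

V₁: ΔP = 63, V ≈ 6.3 × 63^0.623 ≈ 83.24 kt.
V₂: ΔP = 75, V ≈ 6.3 × 75^0.623 ≈ 92.79 kt.
ΔV over 30 h = 9.55 kt → 24 h equivalent = 9.55 × 24/30 ≈ 7.64 kt.
8 kt < 30 kt ⇒ not rapid intensification.

8 kt, no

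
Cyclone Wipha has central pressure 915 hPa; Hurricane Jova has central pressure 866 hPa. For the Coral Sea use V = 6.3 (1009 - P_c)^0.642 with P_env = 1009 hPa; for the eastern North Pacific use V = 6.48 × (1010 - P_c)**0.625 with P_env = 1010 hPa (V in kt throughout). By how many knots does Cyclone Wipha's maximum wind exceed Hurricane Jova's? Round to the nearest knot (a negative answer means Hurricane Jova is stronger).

-28 kt

Cyclone Wipha: ΔP = 94; V ≈ 6.3 × 94^0.642 ≈ 116.44 kt.
Hurricane Jova: ΔP = 144; V ≈ 6.48 × 144^0.625 ≈ 144.73 kt.
Difference ≈ 116.44 − 144.73 = -28.29 → -28 kt.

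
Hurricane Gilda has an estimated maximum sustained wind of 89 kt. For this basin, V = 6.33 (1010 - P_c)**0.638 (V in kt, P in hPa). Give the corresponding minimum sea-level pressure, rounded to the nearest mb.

ΔP = (V / 6.33)^(1/0.638) = (89/6.33)^1.567.
89/6.33 = 14.060; 14.060^1.567 ≈ 63.00 mb.
P_c = 1010 − 63.00 = 947.00 ≈ 947 mb.

947 mb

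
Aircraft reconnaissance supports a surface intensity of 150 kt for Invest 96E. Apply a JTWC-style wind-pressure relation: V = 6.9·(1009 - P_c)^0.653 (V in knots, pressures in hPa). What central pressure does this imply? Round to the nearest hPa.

897 hPa

ΔP = (V / 6.9)^(1/0.653) = (150/6.9)^1.531.
150/6.9 = 21.739; 21.739^1.531 ≈ 111.65 hPa.
P_c = 1009 − 111.65 = 897.35 ≈ 897 hPa.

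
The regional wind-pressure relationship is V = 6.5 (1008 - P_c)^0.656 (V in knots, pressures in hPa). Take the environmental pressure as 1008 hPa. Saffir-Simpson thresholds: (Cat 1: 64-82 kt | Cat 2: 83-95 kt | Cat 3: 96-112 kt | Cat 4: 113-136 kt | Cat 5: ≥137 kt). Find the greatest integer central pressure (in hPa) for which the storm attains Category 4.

Category 4 begins at V = 113 kt.
Required ΔP = (113/6.5)^(1/0.656) = 17.385^1.524 ≈ 77.71 hPa.
P_c ≤ 1008 − 77.71 = 930.29, so the highest integer P_c is 930 hPa.

930 hPa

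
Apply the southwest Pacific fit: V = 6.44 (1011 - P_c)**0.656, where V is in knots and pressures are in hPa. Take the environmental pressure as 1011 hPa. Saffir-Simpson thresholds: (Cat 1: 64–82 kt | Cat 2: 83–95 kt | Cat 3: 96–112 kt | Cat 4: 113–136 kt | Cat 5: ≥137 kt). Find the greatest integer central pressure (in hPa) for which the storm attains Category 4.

932 hPa

Category 4 begins at V = 113 kt.
Required ΔP = (113/6.44)^(1/0.656) = 17.547^1.524 ≈ 78.82 hPa.
P_c ≤ 1011 − 78.82 = 932.18, so the highest integer P_c is 932 hPa.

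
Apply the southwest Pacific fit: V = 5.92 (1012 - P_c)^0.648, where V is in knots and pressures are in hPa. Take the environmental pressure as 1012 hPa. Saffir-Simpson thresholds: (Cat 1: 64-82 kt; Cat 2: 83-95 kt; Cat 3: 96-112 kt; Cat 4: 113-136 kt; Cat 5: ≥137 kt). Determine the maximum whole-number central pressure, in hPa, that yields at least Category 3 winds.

Category 3 begins at V = 96 kt.
Required ΔP = (96/5.92)^(1/0.648) = 16.216^1.543 ≈ 73.66 hPa.
P_c ≤ 1012 − 73.66 = 938.34, so the highest integer P_c is 938 hPa.

938 hPa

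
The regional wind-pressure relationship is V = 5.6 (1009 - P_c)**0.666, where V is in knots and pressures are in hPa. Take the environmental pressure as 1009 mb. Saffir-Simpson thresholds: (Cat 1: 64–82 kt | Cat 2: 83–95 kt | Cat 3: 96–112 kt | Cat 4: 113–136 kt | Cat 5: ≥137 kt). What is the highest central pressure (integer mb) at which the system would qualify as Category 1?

970 mb

Category 1 begins at V = 64 kt.
Required ΔP = (64/5.6)^(1/0.666) = 11.429^1.502 ≈ 38.78 mb.
P_c ≤ 1009 − 38.78 = 970.22, so the highest integer P_c is 970 mb.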